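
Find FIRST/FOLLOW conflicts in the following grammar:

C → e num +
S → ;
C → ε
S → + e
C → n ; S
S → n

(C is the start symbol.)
No FIRST/FOLLOW conflicts.

Nullable non-terminals: C.

C: nullable alternative(s) C → ε; FOLLOW(C) = { $ }
  C → e num +: FIRST \ {ε} = { 'e' } — disjoint from FOLLOW(C)
  C → ε: FIRST \ {ε} = { } — this is the only nullable alternative, skip
  C → n ; S: FIRST \ {ε} = { 'n' } — disjoint from FOLLOW(C)

S has no nullable alternative, so no FIRST/FOLLOW check is needed there.

No FIRST/FOLLOW conflicts found.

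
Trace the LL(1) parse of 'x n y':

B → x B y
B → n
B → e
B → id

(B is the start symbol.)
Stack is shown with the top on the left.

Stack    Input    Action
------------------------
B $      x n y $  output B → x B y
x B y $  x n y $  match 'x'
B y $    n y $    output B → n
n y $    n y $    match 'n'
y $      y $      match 'y'
$        $        accept

The string is accepted.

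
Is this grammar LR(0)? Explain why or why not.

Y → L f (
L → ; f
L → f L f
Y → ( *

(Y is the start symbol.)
Augment with Y' → Y and build the canonical LR(0) collection (I0 = CLOSURE({[Y' → . Y]}), then GOTO on every symbol after a dot until no new states appear). It has 12 states:
  I0: { [L → . ; f], [L → . f L f], [Y → . ( *], [Y → . L f (], [Y' → . Y] }  — shift
  I1: { [Y → ( . *] }  — shift
  I2: { [L → ; . f] }  — shift
  I3: { [Y → L . f (] }  — shift
  I4: { [Y' → Y .] }  — accept
  I5: { [L → . ; f], [L → . f L f], [L → f . L f] }  — shift
  I6: { [L → f L . f] }  — shift
  I7: { [L → f L f .] }  — reduce
  I8: { [Y → L f . (] }  — shift
  I9: { [Y → L f ( .] }  — reduce
  I10: { [L → ; f .] }  — reduce
  I11: { [Y → ( * .] }  — reduce

Every state is either a pure shift/goto state or contains exactly one complete item and nothing to shift — no conflicts. The grammar is LR(0).

Answer: Yes, the grammar is LR(0)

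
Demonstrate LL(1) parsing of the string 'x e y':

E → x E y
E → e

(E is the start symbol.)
Stack is shown with the top on the left.

Stack    Input    Action
------------------------
E $      x e y $  output E → x E y
x E y $  x e y $  match 'x'
E y $    e y $    output E → e
e y $    e y $    match 'e'
y $      y $      match 'y'
$        $        accept

The string is accepted.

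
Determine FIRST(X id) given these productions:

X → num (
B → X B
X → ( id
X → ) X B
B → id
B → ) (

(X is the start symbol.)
{ '(', ')', 'num' }

FIRST sets of the non-terminals involved (from the grammar, by fixed-point iteration):
  FIRST(X) = { '(', ')', 'num' }

To compute FIRST(X id), process the symbols left to right:
Symbol X is a non-terminal. Add FIRST(X) \ {ε} = { '(', ')', 'num' }
X is not nullable (ε ∉ FIRST(X)), so stop here.
FIRST(X id) = { '(', ')', 'num' }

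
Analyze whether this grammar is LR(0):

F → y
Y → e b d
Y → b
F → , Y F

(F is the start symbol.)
Yes, the grammar is LR(0)

Augment with F' → F and build the canonical LR(0) collection (I0 = CLOSURE({[F' → . F]}), then GOTO on every symbol after a dot until no new states appear). It has 10 states:
  I0: { [F → . , Y F], [F → . y], [F' → . F] }  — shift
  I1: { [F → , . Y F], [Y → . b], [Y → . e b d] }  — shift
  I2: { [F' → F .] }  — accept
  I3: { [F → y .] }  — reduce
  I4: { [F → , Y . F], [F → . , Y F], [F → . y] }  — shift
  I5: { [Y → b .] }  — reduce
  I6: { [Y → e . b d] }  — shift
  I7: { [Y → e b . d] }  — shift
  I8: { [Y → e b d .] }  — reduce
  I9: { [F → , Y F .] }  — reduce

Every state is either a pure shift/goto state or contains exactly one complete item and nothing to shift — no conflicts. The grammar is LR(0).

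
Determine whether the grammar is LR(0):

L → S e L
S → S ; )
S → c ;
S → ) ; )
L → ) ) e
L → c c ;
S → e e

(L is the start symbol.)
A grammar is LR(0) if no state in the canonical LR(0) collection has:
  - both a shift item (dot before a terminal) and a complete item (shift-reduce conflict), or
  - two or more complete items (reduce-reduce conflict; the accept item [L' → L .] counts as a complete item here).

Augment with L' → L and build the canonical LR(0) collection (I0 = CLOSURE({[L' → . L]}), then GOTO on every symbol after a dot until no new states appear). It has 18 states:
  I0: { [L → . ) ) e], [L → . S e L], [L → . c c ;], [L' → . L], [S → . ) ; )], [S → . S ; )], [S → . c ;], [S → . e e] }  — shift
  I1: { [L → ) . ) e], [S → ) . ; )] }  — shift
  I2: { [L' → L .] }  — accept
  I3: { [L → S . e L], [S → S . ; )] }  — shift
  I4: { [L → c . c ;], [S → c . ;] }  — shift
  I5: { [S → e . e] }  — shift
  I6: { [S → e e .] }  — reduce
  I7: { [S → c ; .] }  — reduce
  I8: { [L → c c . ;] }  — shift
  I9: { [L → c c ; .] }  — reduce
  I10: { [S → S ; . )] }  — shift
  I11: { [L → . ) ) e], [L → . S e L], [L → . c c ;], [L → S e . L], [S → . ) ; )], [S → . S ; )], [S → . c ;], [S → . e e] }  — shift
  I12: { [L → S e L .] }  — reduce
  I13: { [S → S ; ) .] }  — reduce
  I14: { [L → ) ) . e] }  — shift
  I15: { [S → ) ; . )] }  — shift
  I16: { [S → ) ; ) .] }  — reduce
  I17: { [L → ) ) e .] }  — reduce

Every state is either a pure shift/goto state or contains exactly one complete item and nothing to shift — no conflicts. The grammar is LR(0).

Answer: Yes, the grammar is LR(0)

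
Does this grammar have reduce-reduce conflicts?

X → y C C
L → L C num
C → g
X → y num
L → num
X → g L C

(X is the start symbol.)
No reduce-reduce conflicts

A reduce-reduce conflict occurs when an LR(0) state has two complete items [A → α .] and [B → β .] — both call for a reduction, and with no lookahead the parser cannot choose between them.

Augment with X' → X and build the canonical LR(0) collection (I0 = CLOSURE({[X' → . X]}), then GOTO on every symbol after a dot until no new states appear). It has 12 states:
  I0: { [X → . g L C], [X → . y C C], [X → . y num], [X' → . X] }  — shift
  I1: { [X' → X .] }  — accept
  I2: { [L → . L C num], [L → . num], [X → g . L C] }  — shift
  I3: { [C → . g], [X → y . C C], [X → y . num] }  — shift
  I4: { [C → . g], [X → y C . C] }  — shift
  I5: { [C → g .] }  — reduce
  I6: { [X → y num .] }  — reduce
  I7: { [X → y C C .] }  — reduce
  I8: { [C → . g], [L → L . C num], [X → g L . C] }  — shift
  I9: { [L → num .] }  — reduce
  I10: { [L → L C . num], [X → g L C .] }  — shift, reduce
  I11: { [L → L C num .] }  — reduce

No state contains more than one complete item.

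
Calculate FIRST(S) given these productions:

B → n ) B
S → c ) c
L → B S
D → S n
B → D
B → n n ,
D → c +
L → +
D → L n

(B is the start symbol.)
From S → c ) c:
  - c is a terminal: add 'c' and stop

Collecting: FIRST(S) = { 'c' }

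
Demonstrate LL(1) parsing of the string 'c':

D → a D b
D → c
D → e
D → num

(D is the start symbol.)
LL(1) parsing maintains a stack (initially the start symbol over $) and the input. At each step: if the stack top is a terminal, match it against the current input token; if it is a non-terminal N, replace it with the RHS of M[N, lookahead] (the unique production whose predict set contains the lookahead).

Stack is shown with the top on the left.

Stack  Input  Action
--------------------
D $    c $    output D → c
c $    c $    match 'c'
$      $      accept

The string is accepted.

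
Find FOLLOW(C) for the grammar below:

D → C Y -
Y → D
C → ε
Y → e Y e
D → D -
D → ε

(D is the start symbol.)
{ '-', 'e' }

To compute FOLLOW(C), find every occurrence of C on a right-hand side N → α C β: add FIRST(β) \ {ε}, and if β is empty or nullable also add FOLLOW(N). Iterate to a fixed point.

In D → C Y -: C is followed by Y '-', add FIRST(Y '-') \ {ε} = { '-', 'e' }

Taking the union: FOLLOW(C) = { '-', 'e' }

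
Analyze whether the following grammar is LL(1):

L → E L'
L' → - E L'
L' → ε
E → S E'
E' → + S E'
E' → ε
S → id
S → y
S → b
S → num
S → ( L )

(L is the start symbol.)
Yes, the grammar is LL(1).

Relevant sets:
  FOLLOW(L') = { $, ')' }
  FOLLOW(E') = { $, ')', '-' }

For L':
  PREDICT(L' → '-' E L') = { '-' }
  PREDICT(L' → ε) = { $, ')' }
For E':
  PREDICT(E' → '+' S E') = { '+' }
  PREDICT(E' → ε) = { $, ')', '-' }
For S:
  PREDICT(S → id) = { 'id' }
  PREDICT(S → y) = { 'y' }
  PREDICT(S → b) = { 'b' }
  PREDICT(S → num) = { 'num' }
  PREDICT(S → '(' L ')') = { '(' }
L, E have a single production, so nothing to check there.

All predict sets are disjoint. The grammar IS LL(1).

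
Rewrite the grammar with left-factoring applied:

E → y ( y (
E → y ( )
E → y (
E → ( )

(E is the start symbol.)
Left-factoring transforms A → αβ₁ | αβ₂ into A → αA' and A' → β₁ | β₂
(α is the longest common prefix among the alternatives). Repeat until
no nonterminal has two alternatives with a common prefix.

Round 1: E has alternatives sharing prefix 'y ('. Introduce E': E → y ( E'
  Add: E' → y (
  Add: E' → )
  Add: E' → ε

No remaining common prefixes — done.

Resulting grammar:
E → y ( E'
E' → y (
E' → )
E' → ε
E → ( )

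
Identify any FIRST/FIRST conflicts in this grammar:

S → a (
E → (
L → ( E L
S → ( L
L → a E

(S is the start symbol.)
No FIRST/FIRST conflicts.

A FIRST/FIRST conflict occurs when two productions N → α and N → β for the same non-terminal have FIRST(α) ∩ FIRST(β) ≠ ∅ (with ε ∈ FIRST of a nullable right-hand side, so two nullable alternatives also conflict).

Productions for S:
  S → a (: FIRST = { 'a' }
  S → ( L: FIRST = { '(' }
Productions for L:
  L → ( E L: FIRST = { '(' }
  L → a E: FIRST = { 'a' }
E has only one production, so no FIRST/FIRST conflict is possible there.

All alternatives of each non-terminal have pairwise disjoint FIRST sets.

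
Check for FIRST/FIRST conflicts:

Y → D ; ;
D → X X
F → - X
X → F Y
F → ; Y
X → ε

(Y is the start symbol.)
No FIRST/FIRST conflicts.

A FIRST/FIRST conflict occurs when two productions N → α and N → β for the same non-terminal have FIRST(α) ∩ FIRST(β) ≠ ∅ (with ε ∈ FIRST of a nullable right-hand side, so two nullable alternatives also conflict).

FIRST sets of the non-terminals at (or reachable through a nullable prefix from) the front of some alternative:
  FIRST(F) = { '-', ';' }

Productions for F:
  F → - X: FIRST = { '-' }
  F → ; Y: FIRST = { ';' }
Productions for X:
  X → F Y: FIRST = { '-', ';' }
  X → ε: FIRST = { ε }
Y, D have only one production, so no FIRST/FIRST conflict is possible there.

All alternatives of each non-terminal have pairwise disjoint FIRST sets.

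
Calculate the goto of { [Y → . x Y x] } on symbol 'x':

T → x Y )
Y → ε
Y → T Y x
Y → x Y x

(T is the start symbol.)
{ [T → . x Y )], [Y → . T Y x], [Y → . x Y x], [Y → .], [Y → x . Y x] }

GOTO(I, 'x') = CLOSURE({ [A → αX.β] : [A → α.Xβ] ∈ I, X = 'x' })

Items with dot before 'x', with the dot advanced:
  [Y → . x Y x] → [Y → x . Y x]
Closure of the advanced items:
  [Y → x . Y x] has the dot before Y: add [Y → .], [Y → . T Y x], [Y → . x Y x]
  [Y → . T Y x] has the dot before T: add [T → . x Y )]

GOTO = { [T → . x Y )], [Y → . T Y x], [Y → . x Y x], [Y → .], [Y → x . Y x] }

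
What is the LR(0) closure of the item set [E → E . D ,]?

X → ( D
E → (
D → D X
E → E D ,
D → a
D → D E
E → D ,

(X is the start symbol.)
To compute CLOSURE, for each item [A → α.Bβ] where B is a non-terminal, add [B → .γ] for all productions B → γ; repeat for the newly added items until nothing changes.

Start with: [E → E . D ,]
  [E → E . D ,] has the dot before D: add [D → . D X], [D → . a], [D → . D E]
No further items can be added.

CLOSURE = { [D → . D E], [D → . D X], [D → . a], [E → E . D ,] }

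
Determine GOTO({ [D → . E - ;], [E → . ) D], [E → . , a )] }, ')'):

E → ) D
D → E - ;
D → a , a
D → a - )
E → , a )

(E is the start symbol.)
GOTO(I, ')') = CLOSURE({ [A → αX.β] : [A → α.Xβ] ∈ I, X = ')' })

Items with dot before ')', with the dot advanced:
  [E → . ) D] → [E → ) . D]
Closure of the advanced items:
  [E → ) . D] has the dot before D: add [D → . E - ;], [D → . a , a], [D → . a - )]
  [D → . E - ;] has the dot before E: add [E → . ) D], [E → . , a )]

GOTO = { [D → . E - ;], [D → . a , a], [D → . a - )], [E → ) . D], [E → . ) D], [E → . , a )] }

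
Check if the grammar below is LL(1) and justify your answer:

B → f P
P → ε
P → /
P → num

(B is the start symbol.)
A grammar is LL(1) if for each non-terminal N with multiple productions, the predict sets of those productions are pairwise disjoint, where PREDICT(N → α) = (FIRST(α) \ {ε}) ∪ (FOLLOW(N) if α ⇒* ε).

Relevant sets:
  FOLLOW(P) = { $ }

For P:
  PREDICT(P → ε) = { $ }
  PREDICT(P → '/') = { '/' }
  PREDICT(P → num) = { 'num' }
B has a single production, so nothing to check there.

All predict sets are disjoint. The grammar IS LL(1).

Answer: Yes, the grammar is LL(1).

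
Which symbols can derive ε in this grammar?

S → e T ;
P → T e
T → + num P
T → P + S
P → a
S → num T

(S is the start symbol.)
None

A non-terminal is nullable if it can derive ε (the empty string): either it has an ε-production, or it has a production whose right-hand side consists entirely of nullable non-terminals.

There are no ε-productions, so no non-terminal can derive ε.
No non-terminals are nullable.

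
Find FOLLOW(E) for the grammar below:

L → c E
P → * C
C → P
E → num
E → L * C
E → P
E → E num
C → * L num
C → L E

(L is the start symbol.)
{ $, '*', 'c', 'num' }

To compute FOLLOW(E), find every occurrence of E on a right-hand side N → α E β: add FIRST(β) \ {ε}, and if β is empty or nullable also add FOLLOW(N). Iterate to a fixed point.

In L → c E: E is at the end, add FOLLOW(L)
In E → E num: E is followed by num, add FIRST(num) \ {ε} = { 'num' }
In C → L E: E is at the end, add FOLLOW(C)

The FOLLOW sets referred to above (computed the same way, to a fixed point):
  FOLLOW(L) = { $, '*', 'c', 'num' }
  FOLLOW(C) = { $, '*', 'c', 'num' }

Taking the union: FOLLOW(E) = { $, '*', 'c', 'num' }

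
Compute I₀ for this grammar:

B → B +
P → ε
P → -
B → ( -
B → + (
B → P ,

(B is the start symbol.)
First, augment the grammar with B' → B
I₀ = CLOSURE({ [B' → . B] }):
  [B' → . B] has the dot before B: add [B → . B +], [B → . ( -], [B → . + (], [B → . P ,]
  [B → . P ,] has the dot before P: add [P → .], [P → . -]
No further items can be added.

I₀ = { [B → . ( -], [B → . + (], [B → . B +], [B → . P ,], [B' → . B], [P → . -], [P → .] }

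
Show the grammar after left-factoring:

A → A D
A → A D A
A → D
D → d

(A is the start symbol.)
A → A D A'
A' → ε
A' → A
A → D
D → d

Left-factoring transforms A → αβ₁ | αβ₂ into A → αA' and A' → β₁ | β₂
(α is the longest common prefix among the alternatives). Repeat until
no nonterminal has two alternatives with a common prefix.

Round 1: A has alternatives sharing prefix 'A D'. Introduce A': A → A D A'
  Add: A' → ε
  Add: A' → A

No remaining common prefixes — done.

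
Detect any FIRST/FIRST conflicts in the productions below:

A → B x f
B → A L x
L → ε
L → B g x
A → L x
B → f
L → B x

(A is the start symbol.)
A FIRST/FIRST conflict occurs when two productions N → α and N → β for the same non-terminal have FIRST(α) ∩ FIRST(β) ≠ ∅ (with ε ∈ FIRST of a nullable right-hand side, so two nullable alternatives also conflict).

FIRST sets of the non-terminals at (or reachable through a nullable prefix from) the front of some alternative:
  FIRST(B) = { 'f', 'x' }
  FIRST(L) = { 'f', 'x', ε }
  FIRST(A) = { 'f', 'x' }

Productions for A:
  A → B x f: FIRST = { 'f', 'x' }
  A → L x: FIRST = { 'f', 'x' }
Productions for B:
  B → A L x: FIRST = { 'f', 'x' }
  B → f: FIRST = { 'f' }
Productions for L:
  L → ε: FIRST = { ε }
  L → B g x: FIRST = { 'f', 'x' }
  L → B x: FIRST = { 'f', 'x' }

Conflict for A: A → B x f and A → L x
  Overlap: { 'f', 'x' }
Conflict for B: B → A L x and B → f
  Overlap: { 'f' }
Conflict for L: L → B g x and L → B x
  Overlap: { 'f', 'x' }

Answer: Yes. A → B x f / A → L x on { 'f', 'x' }; B → A L x / B → f on { 'f' }; L → B g x / L → B x on { 'f', 'x' }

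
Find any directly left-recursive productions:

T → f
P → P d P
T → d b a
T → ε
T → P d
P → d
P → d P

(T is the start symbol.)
Direct left recursion occurs when N → N α for some non-terminal N (the right-hand side begins with the left-hand side itself).

T → f: starts with f
P → P d P: LEFT RECURSIVE (starts with P)
T → d b a: starts with d
T → ε: starts with ε
T → P d: starts with P
P → d: starts with d
P → d P: starts with d

The grammar has direct left recursion on: P.

Answer: Yes, P is left-recursive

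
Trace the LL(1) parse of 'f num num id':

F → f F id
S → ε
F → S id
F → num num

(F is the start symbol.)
LL(1) parsing maintains a stack (initially the start symbol over $) and the input. At each step: if the stack top is a terminal, match it against the current input token; if it is a non-terminal N, replace it with the RHS of M[N, lookahead] (the unique production whose predict set contains the lookahead).

Stack is shown with the top on the left.

Stack         Input           Action
------------------------------------
F $           f num num id $  output F → f F id
f F id $      f num num id $  match 'f'
F id $        num num id $    output F → num num
num num id $  num num id $    match 'num'
num id $      num id $        match 'num'
id $          id $            match 'id'
$             $               accept

The string is accepted.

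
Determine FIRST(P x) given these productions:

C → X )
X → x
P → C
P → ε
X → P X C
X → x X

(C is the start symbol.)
FIRST sets of the non-terminals involved (from the grammar, by fixed-point iteration):
  FIRST(P) = { 'x', ε }

To compute FIRST(P x), process the symbols left to right:
Symbol P is a non-terminal. Add FIRST(P) \ {ε} = { 'x' }
P is nullable (ε ∈ FIRST(P)), continue to the next symbol.
Symbol x is a terminal. Add 'x' and stop.
FIRST(P x) = { 'x' }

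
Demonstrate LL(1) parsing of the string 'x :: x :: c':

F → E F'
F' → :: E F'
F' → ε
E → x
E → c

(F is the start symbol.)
Stack is shown with the top on the left.

Stack      Input          Action
--------------------------------
F $        x :: x :: c $  output F → E F'
E F' $     x :: x :: c $  output E → x
x F' $     x :: x :: c $  match 'x'
F' $       :: x :: c $    output F' → :: E F'
:: E F' $  :: x :: c $    match '::'
E F' $     x :: c $       output E → x
x F' $     x :: c $       match 'x'
F' $       :: c $         output F' → :: E F'
:: E F' $  :: c $         match '::'
E F' $     c $            output E → c
c F' $     c $            match 'c'
F' $       $              output F' → ε
$          $              accept

The string is accepted.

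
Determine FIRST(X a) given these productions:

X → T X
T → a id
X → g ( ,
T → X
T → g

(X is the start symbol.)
{ 'a', 'g' }

FIRST sets of the non-terminals involved (from the grammar, by fixed-point iteration):
  FIRST(X) = { 'a', 'g' }

To compute FIRST(X a), process the symbols left to right:
Symbol X is a non-terminal. Add FIRST(X) \ {ε} = { 'a', 'g' }
X is not nullable (ε ∉ FIRST(X)), so stop here.
FIRST(X a) = { 'a', 'g' }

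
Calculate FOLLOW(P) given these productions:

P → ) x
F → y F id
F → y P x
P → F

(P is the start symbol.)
{ $, 'x' }

To compute FOLLOW(P), find every occurrence of P on a right-hand side N → α P β: add FIRST(β) \ {ε}, and if β is empty or nullable also add FOLLOW(N). Iterate to a fixed point.

P is the start symbol, so $ ∈ FOLLOW(P).
In F → y P x: P is followed by x, add FIRST(x) \ {ε} = { 'x' }

Taking the union: FOLLOW(P) = { $, 'x' }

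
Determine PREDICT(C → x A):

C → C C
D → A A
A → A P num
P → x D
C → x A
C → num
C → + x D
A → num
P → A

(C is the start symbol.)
PREDICT(C → x A) = (FIRST(RHS) \ {ε}) ∪ (FOLLOW(C) if ε ∈ FIRST(RHS), i.e. RHS ⇒* ε)
FIRST(x A) = { 'x' }
ε ∉ FIRST(x A), so FOLLOW(C) is not added.
PREDICT(C → x A) = { 'x' }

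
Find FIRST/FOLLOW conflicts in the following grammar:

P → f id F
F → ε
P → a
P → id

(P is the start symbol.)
No FIRST/FOLLOW conflicts.

Nullable non-terminals: F.
F has a nullable alternative but only one production, so nothing to check.

P has no nullable alternative, so no FIRST/FOLLOW check is needed there.

No FIRST/FOLLOW conflicts found.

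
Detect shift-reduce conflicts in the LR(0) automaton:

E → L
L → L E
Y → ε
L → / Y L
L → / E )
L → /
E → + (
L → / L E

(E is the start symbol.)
A shift-reduce conflict occurs when an LR(0) state has both:
  - a complete (reduce) item [A → α .] (dot at the end), and
  - a shift item [B → β . c γ] (dot before a terminal).

Augment with E' → E and build the canonical LR(0) collection (I0 = CLOSURE({[E' → . E]}), then GOTO on every symbol after a dot until no new states appear). It has 13 states:
  I0: { [E → . + (], [E → . L], [E' → . E], [L → . / E )], [L → . / L E], [L → . / Y L], [L → . /], [L → . L E] }  — shift
  I1: { [E → + . (] }  — shift
  I2: { [E → . + (], [E → . L], [L → . / E )], [L → . / L E], [L → . / Y L], [L → . /], [L → . L E], [L → / . E )], [L → / . L E], [L → / . Y L], [L → / .], [Y → .] }  — shift, 2 reduces
  I3: { [E' → E .] }  — accept
  I4: { [E → . + (], [E → . L], [E → L .], [L → . / E )], [L → . / L E], [L → . / Y L], [L → . /], [L → . L E], [L → L . E] }  — shift, reduce
  I5: { [L → L E .] }  — reduce
  I6: { [L → / E . )] }  — shift
  I7: { [E → . + (], [E → . L], [E → L .], [L → . / E )], [L → . / L E], [L → . / Y L], [L → . /], [L → . L E], [L → / L . E], [L → L . E] }  — shift, reduce
  I8: { [L → . / E )], [L → . / L E], [L → . / Y L], [L → . /], [L → . L E], [L → / Y . L] }  — shift
  I9: { [E → . + (], [E → . L], [L → . / E )], [L → . / L E], [L → . / Y L], [L → . /], [L → . L E], [L → / Y L .], [L → L . E] }  — shift, reduce
  I10: { [L → / L E .], [L → L E .] }  — 2 reduces
  I11: { [L → / E ) .] }  — reduce
  I12: { [E → + ( .] }  — reduce

I2 contains reduce items [L → / .], [Y → .] and shift items [E → . + (], [L → . /], [L → . / E )], [L → . / L E], [L → . / Y L] — shift-reduce conflict.
I4 contains reduce item [E → L .] and shift items [E → . + (], [L → . /], [L → . / E )], [L → . / L E], [L → . / Y L] — shift-reduce conflict.
I7 contains reduce item [E → L .] and shift items [E → . + (], [L → . /], [L → . / E )], [L → . / L E], [L → . / Y L] — shift-reduce conflict.
I9 contains reduce item [L → / Y L .] and shift items [E → . + (], [L → . /], [L → . / E )], [L → . / L E], [L → . / Y L] — shift-reduce conflict.

Answer: Yes — I2: [L → / .] vs [E → . + (]; I4: [E → L .] vs [E → . + (]; I7: [E → L .] vs [E → . + (]; I9: [L → / Y L .] vs [E → . + (]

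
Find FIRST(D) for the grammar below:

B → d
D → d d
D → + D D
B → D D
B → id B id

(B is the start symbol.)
{ '+', 'd' }

To compute FIRST(D), examine every production with D on the left-hand side, reading each right-hand side left to right until a non-nullable symbol is reached.

From D → d d:
  - d is a terminal: add 'd' and stop
From D → + D D:
  - '+' is a terminal: add '+' and stop

Collecting: FIRST(D) = { '+', 'd' }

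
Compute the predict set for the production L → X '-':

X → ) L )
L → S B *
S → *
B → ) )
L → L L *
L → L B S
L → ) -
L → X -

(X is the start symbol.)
{ ')' }

PREDICT(L → X '-') = (FIRST(RHS) \ {ε}) ∪ (FOLLOW(L) if ε ∈ FIRST(RHS), i.e. RHS ⇒* ε)
FIRST(X) = { ')' }
FIRST(X '-') = { ')' }
ε ∉ FIRST(X '-'), so FOLLOW(L) is not added.
PREDICT(L → X '-') = { ')' }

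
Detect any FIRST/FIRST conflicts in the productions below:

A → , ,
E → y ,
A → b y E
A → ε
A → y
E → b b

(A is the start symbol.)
Productions for A:
  A → , ,: FIRST = { ',' }
  A → b y E: FIRST = { 'b' }
  A → ε: FIRST = { ε }
  A → y: FIRST = { 'y' }
Productions for E:
  E → y ,: FIRST = { 'y' }
  E → b b: FIRST = { 'b' }

All alternatives of each non-terminal have pairwise disjoint FIRST sets.

Answer: No FIRST/FIRST conflicts.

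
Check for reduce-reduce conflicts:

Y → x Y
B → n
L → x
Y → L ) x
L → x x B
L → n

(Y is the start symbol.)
Yes — I8: [B → n .] vs [L → n .]

A reduce-reduce conflict occurs when an LR(0) state has two complete items [A → α .] and [B → β .] — both call for a reduction, and with no lookahead the parser cannot choose between them.

Augment with Y' → Y and build the canonical LR(0) collection (I0 = CLOSURE({[Y' → . Y]}), then GOTO on every symbol after a dot until no new states appear). It has 11 states:
  I0: { [L → . n], [L → . x x B], [L → . x], [Y → . L ) x], [Y → . x Y], [Y' → . Y] }  — shift
  I1: { [Y → L . ) x] }  — shift
  I2: { [Y' → Y .] }  — accept
  I3: { [L → n .] }  — reduce
  I4: { [L → . n], [L → . x x B], [L → . x], [L → x . x B], [L → x .], [Y → . L ) x], [Y → . x Y], [Y → x . Y] }  — shift, reduce
  I5: { [Y → x Y .] }  — reduce
  I6: { [B → . n], [L → . n], [L → . x x B], [L → . x], [L → x . x B], [L → x .], [L → x x . B], [Y → . L ) x], [Y → . x Y], [Y → x . Y] }  — shift, reduce
  I7: { [L → x x B .] }  — reduce
  I8: { [B → n .], [L → n .] }  — 2 reduces
  I9: { [Y → L ) . x] }  — shift
  I10: { [Y → L ) x .] }  — reduce

I8 contains complete items [B → n .], [L → n .] — reduce-reduce conflict.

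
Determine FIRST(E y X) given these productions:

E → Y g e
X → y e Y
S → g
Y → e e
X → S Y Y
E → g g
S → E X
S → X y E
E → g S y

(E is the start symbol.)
FIRST sets of the non-terminals involved (from the grammar, by fixed-point iteration):
  FIRST(E) = { 'e', 'g' }

To compute FIRST(E y X), process the symbols left to right:
Symbol E is a non-terminal. Add FIRST(E) \ {ε} = { 'e', 'g' }
E is not nullable (ε ∉ FIRST(E)), so stop here.
FIRST(E y X) = { 'e', 'g' }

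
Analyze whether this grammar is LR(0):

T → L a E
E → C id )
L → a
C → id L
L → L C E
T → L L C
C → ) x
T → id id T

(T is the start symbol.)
No. Shift-reduce conflict between [L → a .] and [C → . ) x]

A grammar is LR(0) if no state in the canonical LR(0) collection has:
  - both a shift item (dot before a terminal) and a complete item (shift-reduce conflict), or
  - two or more complete items (reduce-reduce conflict; the accept item [T' → T .] counts as a complete item here).

Augment with T' → T and build the canonical LR(0) collection (I0 = CLOSURE({[T' → . T]}), then GOTO on every symbol after a dot until no new states appear). It has 20 states:
  I0: { [L → . L C E], [L → . a], [T → . L L C], [T → . L a E], [T → . id id T], [T' → . T] }  — shift
  I1: { [C → . ) x], [C → . id L], [L → . L C E], [L → . a], [L → L . C E], [T → L . L C], [T → L . a E] }  — shift
  I2: { [T' → T .] }  — accept
  I3: { [L → a .] }  — reduce
  I4: { [T → id . id T] }  — shift
  I5: { [L → . L C E], [L → . a], [T → . L L C], [T → . L a E], [T → . id id T], [T → id id . T] }  — shift
  I6: { [T → id id T .] }  — reduce
  I7: { [C → ) . x] }  — shift
  I8: { [C → . ) x], [C → . id L], [E → . C id )], [L → L C . E] }  — shift
  I9: { [C → . ) x], [C → . id L], [L → L . C E], [T → L L . C] }  — shift
  I10: { [C → . ) x], [C → . id L], [E → . C id )], [L → a .], [T → L a . E] }  — shift, reduce
  I11: { [C → id . L], [L → . L C E], [L → . a] }  — shift
  I12: { [C → . ) x], [C → . id L], [C → id L .], [L → L . C E] }  — shift, reduce
  I13: { [E → C . id )] }  — shift
  I14: { [T → L a E .] }  — reduce
  I15: { [E → C id . )] }  — shift
  I16: { [E → C id ) .] }  — reduce
  I17: { [C → . ) x], [C → . id L], [E → . C id )], [L → L C . E], [T → L L C .] }  — shift, reduce
  I18: { [L → L C E .] }  — reduce
  I19: { [C → ) x .] }  — reduce

Conflict in state I10:
  Shift-reduce conflict between [L → a .] and [C → . ) x]
So the grammar is NOT LR(0).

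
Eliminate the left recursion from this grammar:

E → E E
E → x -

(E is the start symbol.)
E → x - E'
E' → E E'
E' → ε

E is directly left-recursive. The standard transformation for
  A → A α₁ | ... | A α_m | β₁ | ... | β_n
is
  A  → β₁ A' | ... | β_n A'
  A' → α₁ A' | ... | α_m A' | ε

E → x - becomes E → x - E'
E → E E becomes E' → E E'
Add E' → ε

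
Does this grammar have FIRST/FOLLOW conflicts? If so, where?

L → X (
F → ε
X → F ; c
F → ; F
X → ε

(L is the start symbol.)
Yes. F → ';' F with FOLLOW(F) on { ';' }

A FIRST/FOLLOW conflict occurs when a non-terminal N has a nullable alternative N → β (β ⇒* ε) and another alternative N → α with FIRST(α) ∩ FOLLOW(N) ≠ ∅: on such a lookahead the parser cannot decide between expanding α and letting N vanish via β.

Nullable non-terminals: F, X.
FIRST sets used below: FIRST(F) = { ';', ε }

F: nullable alternative(s) F → ε; FOLLOW(F) = { ';' }
  F → ε: FIRST \ {ε} = { } — this is the only nullable alternative, skip
  F → ; F: FIRST \ {ε} = { ';' } — overlaps FOLLOW(F) on { ';' }: CONFLICT

X: nullable alternative(s) X → ε; FOLLOW(X) = { '(' }
  X → F ; c: FIRST \ {ε} = { ';' } — disjoint from FOLLOW(X)
  X → ε: FIRST \ {ε} = { } — this is the only nullable alternative, skip

L has no nullable alternative, so no FIRST/FOLLOW check is needed there.

So the grammar has 1 FIRST/FOLLOW conflict (marked CONFLICT above).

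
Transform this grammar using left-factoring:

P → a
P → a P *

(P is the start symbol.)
Left-factoring transforms A → αβ₁ | αβ₂ into A → αA' and A' → β₁ | β₂
(α is the longest common prefix among the alternatives). Repeat until
no nonterminal has two alternatives with a common prefix.

Round 1: P has alternatives sharing prefix 'a'. Introduce P': P → a P'
  Add: P' → ε
  Add: P' → P *

No remaining common prefixes — done.

Resulting grammar:
P → a P'
P' → ε
P' → P *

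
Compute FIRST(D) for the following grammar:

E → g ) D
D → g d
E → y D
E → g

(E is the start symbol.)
To compute FIRST(D), examine every production with D on the left-hand side, reading each right-hand side left to right until a non-nullable symbol is reached.

From D → g d:
  - g is a terminal: add 'g' and stop

Collecting: FIRST(D) = { 'g' }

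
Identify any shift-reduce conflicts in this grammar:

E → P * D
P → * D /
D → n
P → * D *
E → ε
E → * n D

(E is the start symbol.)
Yes — I0: [E → .] vs [E → . * n D]; I8: [D → n .] vs [D → . n]

Augment with E' → E and build the canonical LR(0) collection (I0 = CLOSURE({[E' → . E]}), then GOTO on every symbol after a dot until no new states appear). It has 12 states:
  I0: { [E → . * n D], [E → . P * D], [E → .], [E' → . E], [P → . * D *], [P → . * D /] }  — shift, reduce
  I1: { [D → . n], [E → * . n D], [P → * . D *], [P → * . D /] }  — shift
  I2: { [E' → E .] }  — accept
  I3: { [E → P . * D] }  — shift
  I4: { [D → . n], [E → P * . D] }  — shift
  I5: { [E → P * D .] }  — reduce
  I6: { [D → n .] }  — reduce
  I7: { [P → * D . *], [P → * D . /] }  — shift
  I8: { [D → . n], [D → n .], [E → * n . D] }  — shift, reduce
  I9: { [E → * n D .] }  — reduce
  I10: { [P → * D * .] }  — reduce
  I11: { [P → * D / .] }  — reduce

I0 contains reduce item [E → .] and shift items [E → . * n D], [P → . * D *], [P → . * D /] — shift-reduce conflict.
I8 contains reduce item [D → n .] and shift item [D → . n] — shift-reduce conflict.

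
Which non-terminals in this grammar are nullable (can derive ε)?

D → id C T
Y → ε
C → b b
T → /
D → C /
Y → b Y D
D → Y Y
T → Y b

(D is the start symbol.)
ε-productions: Y → ε
So Y is immediately nullable.
D → Y Y: every symbol on the right is nullable, so D is nullable too.
No further non-terminal can be added: every production for the remaining non-terminals contains a terminal or a non-nullable non-terminal.
Nullable = { 'D', 'Y' }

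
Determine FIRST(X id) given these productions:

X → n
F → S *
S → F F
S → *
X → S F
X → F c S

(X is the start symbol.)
{ '*', 'n' }

FIRST sets of the non-terminals involved (from the grammar, by fixed-point iteration):
  FIRST(X) = { '*', 'n' }

To compute FIRST(X id), process the symbols left to right:
Symbol X is a non-terminal. Add FIRST(X) \ {ε} = { '*', 'n' }
X is not nullable (ε ∉ FIRST(X)), so stop here.
FIRST(X id) = { '*', 'n' }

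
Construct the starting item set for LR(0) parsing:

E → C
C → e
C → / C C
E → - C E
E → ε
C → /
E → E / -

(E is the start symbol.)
First, augment the grammar with E' → E
I₀ = CLOSURE({ [E' → . E] }):
  [E' → . E] has the dot before E: add [E → . C], [E → . - C E], [E → .], [E → . E / -]
  [E → . C] has the dot before C: add [C → . e], [C → . / C C], [C → . /]
No further items can be added.

I₀ = { [C → . / C C], [C → . /], [C → . e], [E → . - C E], [E → . C], [E → . E / -], [E → .], [E' → . E] }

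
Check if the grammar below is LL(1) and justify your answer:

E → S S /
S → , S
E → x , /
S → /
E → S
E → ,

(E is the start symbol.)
A grammar is LL(1) if for each non-terminal N with multiple productions, the predict sets of those productions are pairwise disjoint, where PREDICT(N → α) = (FIRST(α) \ {ε}) ∪ (FOLLOW(N) if α ⇒* ε).

Relevant sets:
  FIRST(S) = { ',', '/' }

For E:
  PREDICT(E → S S '/') = { ',', '/' }
  PREDICT(E → x ',' '/') = { 'x' }
  PREDICT(E → S) = { ',', '/' }
  PREDICT(E → ',') = { ',' }
For S:
  PREDICT(S → ',' S) = { ',' }
  PREDICT(S → '/') = { '/' }

Conflict found: Predict set conflict for E: { ',', '/' }
The grammar is NOT LL(1).

Answer: No. Predict set conflict for E: { ',', '/' }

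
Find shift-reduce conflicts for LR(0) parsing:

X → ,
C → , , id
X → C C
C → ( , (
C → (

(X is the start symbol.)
A shift-reduce conflict occurs when an LR(0) state has both:
  - a complete (reduce) item [A → α .] (dot at the end), and
  - a shift item [B → β . c γ] (dot before a terminal).

Augment with X' → X and build the canonical LR(0) collection (I0 = CLOSURE({[X' → . X]}), then GOTO on every symbol after a dot until no new states appear). It has 11 states:
  I0: { [C → . ( , (], [C → . (], [C → . , , id], [X → . ,], [X → . C C], [X' → . X] }  — shift
  I1: { [C → ( . , (], [C → ( .] }  — shift, reduce
  I2: { [C → , . , id], [X → , .] }  — shift, reduce
  I3: { [C → . ( , (], [C → . (], [C → . , , id], [X → C . C] }  — shift
  I4: { [X' → X .] }  — accept
  I5: { [C → , . , id] }  — shift
  I6: { [X → C C .] }  — reduce
  I7: { [C → , , . id] }  — shift
  I8: { [C → , , id .] }  — reduce
  I9: { [C → ( , . (] }  — shift
  I10: { [C → ( , ( .] }  — reduce

I1 contains reduce item [C → ( .] and shift item [C → ( . , (] — shift-reduce conflict.
I2 contains reduce item [X → , .] and shift item [C → , . , id] — shift-reduce conflict.

Answer: Yes — I1: [C → ( .] vs [C → ( . , (]; I2: [X → , .] vs [C → , . , id]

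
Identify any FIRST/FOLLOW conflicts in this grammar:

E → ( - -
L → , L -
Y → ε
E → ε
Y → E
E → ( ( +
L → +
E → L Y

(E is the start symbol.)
No FIRST/FOLLOW conflicts.

A FIRST/FOLLOW conflict occurs when a non-terminal N has a nullable alternative N → β (β ⇒* ε) and another alternative N → α with FIRST(α) ∩ FOLLOW(N) ≠ ∅: on such a lookahead the parser cannot decide between expanding α and letting N vanish via β.

Nullable non-terminals: E, Y.
FIRST sets used below: FIRST(L) = { '+', ',' }, FIRST(E) = { '(', '+', ',', ε }

E: nullable alternative(s) E → ε; FOLLOW(E) = { $ }
  E → ( - -: FIRST \ {ε} = { '(' } — disjoint from FOLLOW(E)
  E → ε: FIRST \ {ε} = { } — this is the only nullable alternative, skip
  E → ( ( +: FIRST \ {ε} = { '(' } — disjoint from FOLLOW(E)
  E → L Y: FIRST \ {ε} = { '+', ',' } — disjoint from FOLLOW(E)

Y: nullable alternative(s) Y → ε, Y → E; FOLLOW(Y) = { $ }
  Y → ε: FIRST \ {ε} = { } — disjoint from FOLLOW(Y)
  Y → E: FIRST \ {ε} = { '(', '+', ',' } — disjoint from FOLLOW(Y)

L has no nullable alternative, so no FIRST/FOLLOW check is needed there.

No FIRST/FOLLOW conflicts found.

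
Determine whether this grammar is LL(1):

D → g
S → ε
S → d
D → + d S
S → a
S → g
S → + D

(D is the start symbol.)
Yes, the grammar is LL(1).

A grammar is LL(1) if for each non-terminal N with multiple productions, the predict sets of those productions are pairwise disjoint, where PREDICT(N → α) = (FIRST(α) \ {ε}) ∪ (FOLLOW(N) if α ⇒* ε).

Relevant sets:
  FOLLOW(S) = { $ }

For D:
  PREDICT(D → g) = { 'g' }
  PREDICT(D → '+' d S) = { '+' }
For S:
  PREDICT(S → ε) = { $ }
  PREDICT(S → d) = { 'd' }
  PREDICT(S → a) = { 'a' }
  PREDICT(S → g) = { 'g' }
  PREDICT(S → '+' D) = { '+' }

All predict sets are disjoint. The grammar IS LL(1).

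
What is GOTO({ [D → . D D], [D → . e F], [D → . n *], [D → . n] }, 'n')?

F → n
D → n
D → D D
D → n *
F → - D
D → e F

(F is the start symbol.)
{ [D → n . *], [D → n .] }

GOTO(I, 'n') = CLOSURE({ [A → αX.β] : [A → α.Xβ] ∈ I, X = 'n' })

Items with dot before 'n', with the dot advanced:
  [D → . n] → [D → n .]
  [D → . n *] → [D → n . *]
Closure adds nothing (no advanced item has the dot before a non-terminal).

GOTO = { [D → n . *], [D → n .] }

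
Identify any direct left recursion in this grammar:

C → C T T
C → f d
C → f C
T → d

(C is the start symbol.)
Yes, C is left-recursive

C → C T T: LEFT RECURSIVE (starts with C)
C → f d: starts with f
C → f C: starts with f
T → d: starts with d

The grammar has direct left recursion on: C.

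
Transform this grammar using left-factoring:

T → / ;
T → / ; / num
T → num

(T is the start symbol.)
Left-factoring transforms A → αβ₁ | αβ₂ into A → αA' and A' → β₁ | β₂
(α is the longest common prefix among the alternatives). Repeat until
no nonterminal has two alternatives with a common prefix.

Round 1: T has alternatives sharing prefix '/ ;'. Introduce T': T → / ; T'
  Add: T' → ε
  Add: T' → / num

No remaining common prefixes — done.

Resulting grammar:
T → / ; T'
T' → ε
T' → / num
T → num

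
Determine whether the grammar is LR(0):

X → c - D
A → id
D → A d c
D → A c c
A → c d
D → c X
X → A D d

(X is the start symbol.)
A grammar is LR(0) if no state in the canonical LR(0) collection has:
  - both a shift item (dot before a terminal) and a complete item (shift-reduce conflict), or
  - two or more complete items (reduce-reduce conflict; the accept item [X' → X .] counts as a complete item here).

Augment with X' → X and build the canonical LR(0) collection (I0 = CLOSURE({[X' → . X]}), then GOTO on every symbol after a dot until no new states appear). It has 17 states:
  I0: { [A → . c d], [A → . id], [X → . A D d], [X → . c - D], [X' → . X] }  — shift
  I1: { [A → . c d], [A → . id], [D → . A c c], [D → . A d c], [D → . c X], [X → A . D d] }  — shift
  I2: { [X' → X .] }  — accept
  I3: { [A → c . d], [X → c . - D] }  — shift
  I4: { [A → id .] }  — reduce
  I5: { [A → . c d], [A → . id], [D → . A c c], [D → . A d c], [D → . c X], [X → c - . D] }  — shift
  I6: { [A → c d .] }  — reduce
  I7: { [D → A . c c], [D → A . d c] }  — shift
  I8: { [X → c - D .] }  — reduce
  I9: { [A → . c d], [A → . id], [A → c . d], [D → c . X], [X → . A D d], [X → . c - D] }  — shift
  I10: { [D → c X .] }  — reduce
  I11: { [D → A c . c] }  — shift
  I12: { [D → A d . c] }  — shift
  I13: { [D → A d c .] }  — reduce
  I14: { [D → A c c .] }  — reduce
  I15: { [X → A D . d] }  — shift
  I16: { [X → A D d .] }  — reduce

Every state is either a pure shift/goto state or contains exactly one complete item and nothing to shift — no conflicts. The grammar is LR(0).

Answer: Yes, the grammar is LR(0)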